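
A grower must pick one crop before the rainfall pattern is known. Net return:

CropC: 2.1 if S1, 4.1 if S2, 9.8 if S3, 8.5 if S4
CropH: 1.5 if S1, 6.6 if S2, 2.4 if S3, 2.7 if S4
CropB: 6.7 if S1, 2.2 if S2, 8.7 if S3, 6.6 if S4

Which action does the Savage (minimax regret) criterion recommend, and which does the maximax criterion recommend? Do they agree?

minimax regret → CropB; maximax → CropC (disagree)

Column bests: S1=6.7, S2=6.6, S3=9.8, S4=8.5.
CropC regrets: 4.6, 2.5, 0.0, 0.0 → max 4.6
CropH regrets: 5.2, 0.0, 7.4, 5.8 → max 7.4
CropB regrets: 0.0, 4.4, 1.1, 1.9 → max 4.4
Smallest max regret = 4.4 → CropB.
Row maxima: CropC=9.8, CropH=6.6, CropB=8.7
Best best-case = 9.8 → CropC.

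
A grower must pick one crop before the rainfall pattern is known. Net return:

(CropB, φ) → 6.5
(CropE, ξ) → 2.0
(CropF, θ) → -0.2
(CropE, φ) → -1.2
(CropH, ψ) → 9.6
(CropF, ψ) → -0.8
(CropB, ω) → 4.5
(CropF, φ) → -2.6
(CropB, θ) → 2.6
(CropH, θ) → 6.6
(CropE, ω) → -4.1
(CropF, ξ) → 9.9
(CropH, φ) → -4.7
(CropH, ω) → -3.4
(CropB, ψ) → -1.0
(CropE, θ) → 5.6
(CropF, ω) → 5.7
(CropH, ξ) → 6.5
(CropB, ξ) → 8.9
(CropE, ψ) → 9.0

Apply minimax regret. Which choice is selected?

CropE

Column bests: θ=6.6, φ=6.5, ψ=9.6, ω=5.7, ξ=9.9.
CropB regrets: 4.0, 0.0, 10.6, 1.2, 1.0 → max 10.6
CropE regrets: 1.0, 7.7, 0.6, 9.8, 7.9 → max 9.8
CropF regrets: 6.8, 9.1, 10.4, 0.0, 0.0 → max 10.4
CropH regrets: 0.0, 11.2, 0.0, 9.1, 3.4 → max 11.2
Smallest max regret = 9.8 → CropE.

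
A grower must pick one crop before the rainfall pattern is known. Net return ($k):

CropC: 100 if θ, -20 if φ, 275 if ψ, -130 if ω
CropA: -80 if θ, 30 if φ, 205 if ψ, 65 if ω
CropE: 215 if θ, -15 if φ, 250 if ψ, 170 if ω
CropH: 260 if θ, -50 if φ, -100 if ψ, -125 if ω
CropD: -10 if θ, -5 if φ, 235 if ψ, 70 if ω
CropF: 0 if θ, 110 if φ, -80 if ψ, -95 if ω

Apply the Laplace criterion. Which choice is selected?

CropE

Row averages: CropC=56.25, CropA=55, CropE=155, CropH=-3.75, CropD=72.5, CropF=-16.25
Highest average = 155 → CropE.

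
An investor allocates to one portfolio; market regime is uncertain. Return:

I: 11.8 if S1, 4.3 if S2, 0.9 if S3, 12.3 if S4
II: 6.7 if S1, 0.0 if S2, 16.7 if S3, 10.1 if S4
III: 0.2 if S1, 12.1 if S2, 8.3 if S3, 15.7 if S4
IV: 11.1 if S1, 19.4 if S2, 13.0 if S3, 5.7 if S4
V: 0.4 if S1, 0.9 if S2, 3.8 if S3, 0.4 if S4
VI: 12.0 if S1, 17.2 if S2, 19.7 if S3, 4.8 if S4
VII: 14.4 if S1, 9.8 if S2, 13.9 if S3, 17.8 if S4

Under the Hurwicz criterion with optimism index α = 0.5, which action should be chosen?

I: 0.5·12.3 + 0.5·0.9 = 6.6
II: 0.5·16.7 + 0.5·0.0 = 8.35
III: 0.5·15.7 + 0.5·0.2 = 7.95
IV: 0.5·19.4 + 0.5·5.7 = 12.55
V: 0.5·3.8 + 0.5·0.4 = 2.1
VI: 0.5·19.7 + 0.5·4.8 = 12.25
VII: 0.5·17.8 + 0.5·9.8 = 13.8
Highest Hurwicz score = 13.8 → VII.

VII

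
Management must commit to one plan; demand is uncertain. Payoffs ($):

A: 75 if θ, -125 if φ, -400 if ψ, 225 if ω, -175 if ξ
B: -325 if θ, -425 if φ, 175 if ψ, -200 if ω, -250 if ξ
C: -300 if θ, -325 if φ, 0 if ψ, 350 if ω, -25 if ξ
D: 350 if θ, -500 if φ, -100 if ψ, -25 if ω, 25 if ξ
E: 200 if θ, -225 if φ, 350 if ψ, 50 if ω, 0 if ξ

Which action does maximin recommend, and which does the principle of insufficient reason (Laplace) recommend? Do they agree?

maximin → E; laplace → E (agree)

Row minima: A=-400, B=-425, C=-325, D=-500, E=-225
Best worst-case = -225 → E.
Row averages: A=-80, B=-205, C=-60, D=-50, E=75
Highest average = 75 → E.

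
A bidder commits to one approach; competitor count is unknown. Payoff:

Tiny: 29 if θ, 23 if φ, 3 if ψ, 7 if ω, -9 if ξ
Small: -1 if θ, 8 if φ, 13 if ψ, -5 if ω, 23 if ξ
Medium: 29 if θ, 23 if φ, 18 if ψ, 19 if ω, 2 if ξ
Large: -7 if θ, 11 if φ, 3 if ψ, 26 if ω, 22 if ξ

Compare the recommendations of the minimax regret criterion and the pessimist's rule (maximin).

minimax regret → Medium; maximin → Medium (agree)

Column bests: θ=29, φ=23, ψ=18, ω=26, ξ=23.
Tiny regrets: 0, 0, 15, 19, 32 → max 32
Small regrets: 30, 15, 5, 31, 0 → max 31
Medium regrets: 0, 0, 0, 7, 21 → max 21
Large regrets: 36, 12, 15, 0, 1 → max 36
Smallest max regret = 21 → Medium.
Row minima: Tiny=-9, Small=-5, Medium=2, Large=-7
Best worst-case = 2 → Medium.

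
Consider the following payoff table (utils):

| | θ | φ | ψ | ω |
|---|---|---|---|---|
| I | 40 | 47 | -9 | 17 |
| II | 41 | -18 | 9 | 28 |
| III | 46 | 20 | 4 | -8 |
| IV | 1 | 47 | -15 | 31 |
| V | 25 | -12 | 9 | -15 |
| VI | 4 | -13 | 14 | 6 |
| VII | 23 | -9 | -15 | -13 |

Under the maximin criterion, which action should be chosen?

III

Row minima: I=-9, II=-18, III=-8, IV=-15, V=-15, VI=-13, VII=-15
Best worst-case = -8 → III.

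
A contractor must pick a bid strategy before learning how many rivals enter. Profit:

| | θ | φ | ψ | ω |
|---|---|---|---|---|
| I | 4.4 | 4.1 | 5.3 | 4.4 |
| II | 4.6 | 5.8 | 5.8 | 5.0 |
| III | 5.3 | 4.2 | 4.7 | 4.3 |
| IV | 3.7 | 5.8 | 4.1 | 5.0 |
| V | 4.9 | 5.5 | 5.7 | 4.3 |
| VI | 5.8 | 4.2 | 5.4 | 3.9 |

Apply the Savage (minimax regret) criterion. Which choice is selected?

V

Column bests: θ=5.8, φ=5.8, ψ=5.8, ω=5.0.
I regrets: 1.4, 1.7, 0.5, 0.6 → max 1.7
II regrets: 1.2, 0.0, 0.0, 0.0 → max 1.2
III regrets: 0.5, 1.6, 1.1, 0.7 → max 1.6
IV regrets: 2.1, 0.0, 1.7, 0.0 → max 2.1
V regrets: 0.9, 0.3, 0.1, 0.7 → max 0.9
VI regrets: 0.0, 1.6, 0.4, 1.1 → max 1.6
Smallest max regret = 0.9 → V.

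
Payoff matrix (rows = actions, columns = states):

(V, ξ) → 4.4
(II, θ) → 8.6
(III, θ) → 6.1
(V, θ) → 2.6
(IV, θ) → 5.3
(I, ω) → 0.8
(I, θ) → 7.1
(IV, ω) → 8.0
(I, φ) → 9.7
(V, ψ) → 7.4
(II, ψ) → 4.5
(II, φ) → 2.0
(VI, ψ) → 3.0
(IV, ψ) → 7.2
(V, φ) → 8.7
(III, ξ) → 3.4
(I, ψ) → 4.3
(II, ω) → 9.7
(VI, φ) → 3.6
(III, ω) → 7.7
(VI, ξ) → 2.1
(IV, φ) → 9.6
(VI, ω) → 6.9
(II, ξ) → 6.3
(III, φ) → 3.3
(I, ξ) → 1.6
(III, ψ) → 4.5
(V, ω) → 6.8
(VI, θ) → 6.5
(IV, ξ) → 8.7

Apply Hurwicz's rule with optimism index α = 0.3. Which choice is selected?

IV

I: 0.3·9.7 + 0.7·0.8 = 3.47
II: 0.3·9.7 + 0.7·2.0 = 4.31
III: 0.3·7.7 + 0.7·3.3 = 4.62
IV: 0.3·9.6 + 0.7·5.3 = 6.59
V: 0.3·8.7 + 0.7·2.6 = 4.43
VI: 0.3·6.9 + 0.7·2.1 = 3.54
Highest Hurwicz score = 6.59 → IV.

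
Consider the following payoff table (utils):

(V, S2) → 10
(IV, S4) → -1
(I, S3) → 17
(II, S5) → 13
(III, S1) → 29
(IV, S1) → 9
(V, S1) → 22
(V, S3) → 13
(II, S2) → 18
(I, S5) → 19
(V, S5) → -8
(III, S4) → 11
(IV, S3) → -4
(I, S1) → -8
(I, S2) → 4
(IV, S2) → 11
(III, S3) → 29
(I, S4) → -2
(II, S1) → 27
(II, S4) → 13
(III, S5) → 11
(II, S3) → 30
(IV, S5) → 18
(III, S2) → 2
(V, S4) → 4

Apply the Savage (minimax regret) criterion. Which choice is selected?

II

Column bests: S1=29, S2=18, S3=30, S4=13, S5=19.
I regrets: 37, 14, 13, 15, 0 → max 37
II regrets: 2, 0, 0, 0, 6 → max 6
III regrets: 0, 16, 1, 2, 8 → max 16
IV regrets: 20, 7, 34, 14, 1 → max 34
V regrets: 7, 8, 17, 9, 27 → max 27
Smallest max regret = 6 → II.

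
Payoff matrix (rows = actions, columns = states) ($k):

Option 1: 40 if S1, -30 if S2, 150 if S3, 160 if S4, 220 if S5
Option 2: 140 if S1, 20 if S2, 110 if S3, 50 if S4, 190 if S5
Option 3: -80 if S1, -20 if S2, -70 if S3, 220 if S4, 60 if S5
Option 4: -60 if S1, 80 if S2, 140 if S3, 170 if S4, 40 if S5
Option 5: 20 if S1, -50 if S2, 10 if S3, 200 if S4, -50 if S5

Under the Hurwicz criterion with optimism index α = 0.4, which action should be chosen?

Option 1: 0.4·220 + 0.6·(-30) = 70
Option 2: 0.4·190 + 0.6·20 = 88
Option 3: 0.4·220 + 0.6·(-80) = 40
Option 4: 0.4·170 + 0.6·(-60) = 32
Option 5: 0.4·200 + 0.6·(-50) = 50
Highest Hurwicz score = 88 → Option 2.

Option 2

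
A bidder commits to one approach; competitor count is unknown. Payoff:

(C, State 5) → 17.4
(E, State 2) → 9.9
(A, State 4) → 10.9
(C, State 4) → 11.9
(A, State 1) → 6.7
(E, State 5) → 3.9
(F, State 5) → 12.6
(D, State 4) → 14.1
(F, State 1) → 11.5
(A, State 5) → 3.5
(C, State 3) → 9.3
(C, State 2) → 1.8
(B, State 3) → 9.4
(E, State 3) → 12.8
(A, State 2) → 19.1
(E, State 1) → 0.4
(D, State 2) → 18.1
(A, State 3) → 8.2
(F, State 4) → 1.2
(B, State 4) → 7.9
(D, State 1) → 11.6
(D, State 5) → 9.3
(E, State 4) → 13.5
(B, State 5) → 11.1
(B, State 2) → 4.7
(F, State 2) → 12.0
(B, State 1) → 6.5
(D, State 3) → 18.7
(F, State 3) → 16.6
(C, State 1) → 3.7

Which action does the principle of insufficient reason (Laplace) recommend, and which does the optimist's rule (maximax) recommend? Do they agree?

laplace → D; maximax → A (disagree)

Row averages: A=9.68, B=7.92, C=8.82, D=14.36, E=8.1, F=10.78
Highest average = 14.36 → D.
Row maxima: A=19.1, B=11.1, C=17.4, D=18.7, E=13.5, F=16.6
Best best-case = 19.1 → A.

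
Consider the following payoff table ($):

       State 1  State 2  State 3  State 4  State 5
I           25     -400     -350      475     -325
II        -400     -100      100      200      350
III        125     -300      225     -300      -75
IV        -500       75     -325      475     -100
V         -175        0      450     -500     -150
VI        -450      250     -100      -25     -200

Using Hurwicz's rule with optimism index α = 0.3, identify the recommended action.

I: 0.3·475 + 0.7·(-400) = -137.5
II: 0.3·350 + 0.7·(-400) = -175
III: 0.3·225 + 0.7·(-300) = -142.5
IV: 0.3·475 + 0.7·(-500) = -207.5
V: 0.3·450 + 0.7·(-500) = -215
VI: 0.3·250 + 0.7·(-450) = -240
Highest Hurwicz score = -137.5 → I.

I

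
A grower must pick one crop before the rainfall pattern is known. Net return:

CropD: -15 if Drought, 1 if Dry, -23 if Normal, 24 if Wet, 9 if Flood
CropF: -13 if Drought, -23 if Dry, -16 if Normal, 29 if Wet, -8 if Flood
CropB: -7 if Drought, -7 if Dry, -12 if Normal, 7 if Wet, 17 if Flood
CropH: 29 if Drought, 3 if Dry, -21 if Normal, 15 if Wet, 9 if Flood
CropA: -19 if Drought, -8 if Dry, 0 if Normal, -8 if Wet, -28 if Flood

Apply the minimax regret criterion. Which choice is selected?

Column bests: Drought=29, Dry=3, Normal=0, Wet=29, Flood=17.
CropD regrets: 44, 2, 23, 5, 8 → max 44
CropF regrets: 42, 26, 16, 0, 25 → max 42
CropB regrets: 36, 10, 12, 22, 0 → max 36
CropH regrets: 0, 0, 21, 14, 8 → max 21
CropA regrets: 48, 11, 0, 37, 45 → max 48
Smallest max regret = 21 → CropH.

CropH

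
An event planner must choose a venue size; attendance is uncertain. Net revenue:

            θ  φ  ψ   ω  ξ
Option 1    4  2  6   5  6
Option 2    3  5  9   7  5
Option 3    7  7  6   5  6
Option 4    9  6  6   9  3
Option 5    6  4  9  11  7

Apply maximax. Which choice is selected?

Row maxima: Option 1=6, Option 2=9, Option 3=7, Option 4=9, Option 5=11
Best best-case = 11 → Option 5.

Option 5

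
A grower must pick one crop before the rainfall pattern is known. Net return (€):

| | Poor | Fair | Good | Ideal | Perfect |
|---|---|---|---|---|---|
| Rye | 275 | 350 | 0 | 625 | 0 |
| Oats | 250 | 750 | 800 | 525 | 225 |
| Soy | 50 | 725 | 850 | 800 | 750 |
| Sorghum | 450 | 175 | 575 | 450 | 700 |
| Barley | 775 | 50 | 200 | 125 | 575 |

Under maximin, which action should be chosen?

Oats

Row minima: Rye=0, Oats=225, Soy=50, Sorghum=175, Barley=50
Best worst-case = 225 → Oats.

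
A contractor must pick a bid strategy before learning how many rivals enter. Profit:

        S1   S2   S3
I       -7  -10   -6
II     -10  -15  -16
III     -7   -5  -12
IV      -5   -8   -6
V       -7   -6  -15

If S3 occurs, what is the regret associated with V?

9

Best payoff under S3 is -6.
Regret = -6 − (-15) = 9.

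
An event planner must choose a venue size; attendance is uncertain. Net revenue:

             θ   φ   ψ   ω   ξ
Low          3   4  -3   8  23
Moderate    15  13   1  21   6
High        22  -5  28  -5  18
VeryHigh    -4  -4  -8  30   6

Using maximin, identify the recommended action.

Row minima: Low=-3, Moderate=1, High=-5, VeryHigh=-8
Best worst-case = 1 → Moderate.

Moderate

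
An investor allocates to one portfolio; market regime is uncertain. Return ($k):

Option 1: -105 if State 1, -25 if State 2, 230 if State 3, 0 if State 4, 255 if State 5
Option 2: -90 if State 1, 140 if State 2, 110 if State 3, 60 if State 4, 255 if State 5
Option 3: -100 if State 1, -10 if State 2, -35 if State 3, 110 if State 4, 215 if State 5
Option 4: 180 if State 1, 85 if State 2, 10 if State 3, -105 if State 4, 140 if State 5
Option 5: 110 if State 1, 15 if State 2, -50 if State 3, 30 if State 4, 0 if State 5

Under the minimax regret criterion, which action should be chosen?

Column bests: State 1=180, State 2=140, State 3=230, State 4=110, State 5=255.
Option 1 regrets: 285, 165, 0, 110, 0 → max 285
Option 2 regrets: 270, 0, 120, 50, 0 → max 270
Option 3 regrets: 280, 150, 265, 0, 40 → max 280
Option 4 regrets: 0, 55, 220, 215, 115 → max 220
Option 5 regrets: 70, 125, 280, 80, 255 → max 280
Smallest max regret = 220 → Option 4.

Option 4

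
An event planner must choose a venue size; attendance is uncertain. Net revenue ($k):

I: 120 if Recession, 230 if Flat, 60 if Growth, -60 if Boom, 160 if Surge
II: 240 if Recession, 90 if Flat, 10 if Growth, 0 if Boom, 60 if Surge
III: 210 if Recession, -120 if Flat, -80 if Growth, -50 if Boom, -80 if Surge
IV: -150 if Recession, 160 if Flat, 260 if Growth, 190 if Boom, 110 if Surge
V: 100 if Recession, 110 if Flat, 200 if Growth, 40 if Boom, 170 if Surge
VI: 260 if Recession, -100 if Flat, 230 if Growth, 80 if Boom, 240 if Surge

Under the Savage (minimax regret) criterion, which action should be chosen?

V

Column bests: Recession=260, Flat=230, Growth=260, Boom=190, Surge=240.
I regrets: 140, 0, 200, 250, 80 → max 250
II regrets: 20, 140, 250, 190, 180 → max 250
III regrets: 50, 350, 340, 240, 320 → max 350
IV regrets: 410, 70, 0, 0, 130 → max 410
V regrets: 160, 120, 60, 150, 70 → max 160
VI regrets: 0, 330, 30, 110, 0 → max 330
Smallest max regret = 160 → V.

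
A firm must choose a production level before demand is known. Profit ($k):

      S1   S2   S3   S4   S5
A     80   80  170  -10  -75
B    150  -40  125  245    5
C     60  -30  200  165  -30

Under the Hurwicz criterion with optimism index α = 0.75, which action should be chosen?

A: 0.75·170 + 0.25·(-75) = 108.75
B: 0.75·245 + 0.25·(-40) = 173.75
C: 0.75·200 + 0.25·(-30) = 142.5
Highest Hurwicz score = 173.75 → B.

B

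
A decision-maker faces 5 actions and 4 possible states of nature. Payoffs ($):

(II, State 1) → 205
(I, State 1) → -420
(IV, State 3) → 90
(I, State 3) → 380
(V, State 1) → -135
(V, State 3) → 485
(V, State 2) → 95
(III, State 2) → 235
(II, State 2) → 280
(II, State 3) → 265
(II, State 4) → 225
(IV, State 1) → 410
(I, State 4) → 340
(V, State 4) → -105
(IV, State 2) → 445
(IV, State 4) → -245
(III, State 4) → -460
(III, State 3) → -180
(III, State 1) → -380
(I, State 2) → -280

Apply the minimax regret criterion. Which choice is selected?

II

Column bests: State 1=410, State 2=445, State 3=485, State 4=340.
I regrets: 830, 725, 105, 0 → max 830
II regrets: 205, 165, 220, 115 → max 220
III regrets: 790, 210, 665, 800 → max 800
IV regrets: 0, 0, 395, 585 → max 585
V regrets: 545, 350, 0, 445 → max 545
Smallest max regret = 220 → II.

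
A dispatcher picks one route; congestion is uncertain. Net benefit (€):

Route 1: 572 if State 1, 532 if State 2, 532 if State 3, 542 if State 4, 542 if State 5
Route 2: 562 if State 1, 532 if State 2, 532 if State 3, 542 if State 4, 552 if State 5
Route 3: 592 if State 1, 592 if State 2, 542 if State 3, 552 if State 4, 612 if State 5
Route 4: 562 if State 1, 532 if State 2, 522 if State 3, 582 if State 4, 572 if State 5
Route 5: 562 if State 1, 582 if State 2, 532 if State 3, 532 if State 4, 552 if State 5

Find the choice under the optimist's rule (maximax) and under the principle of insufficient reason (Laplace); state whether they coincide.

Row maxima: Route 1=572, Route 2=562, Route 3=612, Route 4=582, Route 5=582
Best best-case = 612 → Route 3.
Row averages: Route 1=544, Route 2=544, Route 3=578, Route 4=554, Route 5=552
Highest average = 578 → Route 3.

maximax → Route 3; laplace → Route 3 (agree)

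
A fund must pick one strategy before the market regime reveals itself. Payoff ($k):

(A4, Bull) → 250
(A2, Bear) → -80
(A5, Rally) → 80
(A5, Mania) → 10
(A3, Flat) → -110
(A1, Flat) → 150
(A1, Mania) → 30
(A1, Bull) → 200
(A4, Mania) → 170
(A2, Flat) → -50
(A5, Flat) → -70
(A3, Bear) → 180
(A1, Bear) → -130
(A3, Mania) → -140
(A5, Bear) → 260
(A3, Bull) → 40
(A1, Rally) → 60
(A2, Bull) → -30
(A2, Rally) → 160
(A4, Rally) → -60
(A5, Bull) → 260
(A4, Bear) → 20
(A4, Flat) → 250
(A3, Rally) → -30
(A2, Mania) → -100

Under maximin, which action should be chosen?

Row minima: A1=-130, A2=-100, A3=-140, A4=-60, A5=-70
Best worst-case = -60 → A4.

A4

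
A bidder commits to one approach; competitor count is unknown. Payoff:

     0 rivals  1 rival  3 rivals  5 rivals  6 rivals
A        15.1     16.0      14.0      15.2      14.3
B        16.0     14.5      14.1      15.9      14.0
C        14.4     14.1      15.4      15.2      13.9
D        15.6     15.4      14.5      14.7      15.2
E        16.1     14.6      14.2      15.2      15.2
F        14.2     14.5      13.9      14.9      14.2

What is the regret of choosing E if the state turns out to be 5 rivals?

0.7

Best payoff under 5 rivals is 15.9.
Regret = 15.9 − 15.2 = 0.7.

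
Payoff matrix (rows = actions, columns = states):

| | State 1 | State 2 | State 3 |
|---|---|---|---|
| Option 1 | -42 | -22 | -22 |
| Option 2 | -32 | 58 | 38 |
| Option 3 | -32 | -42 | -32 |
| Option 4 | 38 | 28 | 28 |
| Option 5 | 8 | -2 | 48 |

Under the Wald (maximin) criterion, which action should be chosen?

Option 4

Row minima: Option 1=-42, Option 2=-32, Option 3=-42, Option 4=28, Option 5=-2
Best worst-case = 28 → Option 4.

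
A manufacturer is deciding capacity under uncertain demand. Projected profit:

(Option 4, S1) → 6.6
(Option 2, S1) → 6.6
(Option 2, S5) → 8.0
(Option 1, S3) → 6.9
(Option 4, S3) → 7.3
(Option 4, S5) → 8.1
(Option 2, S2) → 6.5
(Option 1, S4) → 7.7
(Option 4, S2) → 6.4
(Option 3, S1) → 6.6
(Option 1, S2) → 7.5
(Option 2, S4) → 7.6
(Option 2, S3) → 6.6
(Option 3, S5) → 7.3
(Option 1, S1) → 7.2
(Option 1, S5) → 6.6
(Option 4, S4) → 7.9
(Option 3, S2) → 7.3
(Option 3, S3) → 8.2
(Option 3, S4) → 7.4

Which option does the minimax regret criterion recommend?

Option 3

Column bests: S1=7.2, S2=7.5, S3=8.2, S4=7.9, S5=8.1.
Option 1 regrets: 0.0, 0.0, 1.3, 0.2, 1.5 → max 1.5
Option 2 regrets: 0.6, 1.0, 1.6, 0.3, 0.1 → max 1.6
Option 3 regrets: 0.6, 0.2, 0.0, 0.5, 0.8 → max 0.8
Option 4 regrets: 0.6, 1.1, 0.9, 0.0, 0.0 → max 1.1
Smallest max regret = 0.8 → Option 3.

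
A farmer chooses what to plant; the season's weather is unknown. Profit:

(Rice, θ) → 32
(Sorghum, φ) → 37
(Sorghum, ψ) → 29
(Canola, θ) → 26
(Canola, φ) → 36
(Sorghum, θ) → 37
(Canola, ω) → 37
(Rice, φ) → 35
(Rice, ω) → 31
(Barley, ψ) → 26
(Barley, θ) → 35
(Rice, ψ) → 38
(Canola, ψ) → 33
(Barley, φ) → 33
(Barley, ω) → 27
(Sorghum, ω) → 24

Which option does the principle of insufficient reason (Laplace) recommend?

Row averages: Canola=33, Rice=34, Barley=30.25, Sorghum=31.75
Highest average = 34 → Rice.

Rice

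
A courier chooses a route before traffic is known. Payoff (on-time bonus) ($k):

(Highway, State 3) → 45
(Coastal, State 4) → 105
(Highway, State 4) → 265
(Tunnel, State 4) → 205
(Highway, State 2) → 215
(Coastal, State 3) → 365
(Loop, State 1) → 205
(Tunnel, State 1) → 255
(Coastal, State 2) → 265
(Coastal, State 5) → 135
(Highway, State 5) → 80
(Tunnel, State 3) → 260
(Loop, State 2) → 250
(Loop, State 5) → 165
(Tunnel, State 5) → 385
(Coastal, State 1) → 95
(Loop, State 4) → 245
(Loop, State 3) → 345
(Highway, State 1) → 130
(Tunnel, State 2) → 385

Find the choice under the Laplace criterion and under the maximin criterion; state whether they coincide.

Row averages: Tunnel=298, Highway=147, Coastal=193, Loop=242
Highest average = 298 → Tunnel.
Row minima: Tunnel=205, Highway=45, Coastal=95, Loop=165
Best worst-case = 205 → Tunnel.

laplace → Tunnel; maximin → Tunnel (agree)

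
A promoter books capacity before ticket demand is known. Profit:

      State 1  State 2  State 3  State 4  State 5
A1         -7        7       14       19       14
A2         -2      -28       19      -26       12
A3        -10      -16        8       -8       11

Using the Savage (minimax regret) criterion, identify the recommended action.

A1

Column bests: State 1=-2, State 2=7, State 3=19, State 4=19, State 5=14.
A1 regrets: 5, 0, 5, 0, 0 → max 5
A2 regrets: 0, 35, 0, 45, 2 → max 45
A3 regrets: 8, 23, 11, 27, 3 → max 27
Smallest max regret = 5 → A1.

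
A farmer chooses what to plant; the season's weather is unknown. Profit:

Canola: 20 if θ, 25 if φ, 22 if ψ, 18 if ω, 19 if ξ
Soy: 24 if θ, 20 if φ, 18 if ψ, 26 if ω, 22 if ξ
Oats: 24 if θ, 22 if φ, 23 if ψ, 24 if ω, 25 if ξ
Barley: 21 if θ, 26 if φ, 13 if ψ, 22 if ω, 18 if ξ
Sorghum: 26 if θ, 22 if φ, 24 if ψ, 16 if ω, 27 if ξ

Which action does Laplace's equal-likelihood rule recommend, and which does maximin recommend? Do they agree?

laplace → Oats; maximin → Oats (agree)

Row averages: Canola=20.8, Soy=22, Oats=23.6, Barley=20, Sorghum=23
Highest average = 23.6 → Oats.
Row minima: Canola=18, Soy=18, Oats=22, Barley=13, Sorghum=16
Best worst-case = 22 → Oats.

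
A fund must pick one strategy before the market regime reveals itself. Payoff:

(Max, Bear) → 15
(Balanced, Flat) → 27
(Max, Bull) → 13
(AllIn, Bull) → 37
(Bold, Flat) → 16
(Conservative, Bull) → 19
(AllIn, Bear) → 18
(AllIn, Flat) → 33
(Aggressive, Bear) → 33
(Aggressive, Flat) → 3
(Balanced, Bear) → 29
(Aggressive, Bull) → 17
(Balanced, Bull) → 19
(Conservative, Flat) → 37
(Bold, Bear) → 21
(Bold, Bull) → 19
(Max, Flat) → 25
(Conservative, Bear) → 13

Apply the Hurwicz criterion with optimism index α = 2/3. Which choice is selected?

AllIn

Conservative: 2/3·37 + 1/3·13 = 29
Balanced: 2/3·29 + 1/3·19 = 77/3
Aggressive: 2/3·33 + 1/3·3 = 23
Bold: 2/3·21 + 1/3·16 = 58/3
AllIn: 2/3·37 + 1/3·18 = 92/3
Max: 2/3·25 + 1/3·13 = 21
Highest Hurwicz score = 92/3 → AllIn.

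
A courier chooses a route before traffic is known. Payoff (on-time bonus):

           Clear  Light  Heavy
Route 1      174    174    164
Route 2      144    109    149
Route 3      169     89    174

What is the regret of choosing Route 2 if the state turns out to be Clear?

Best payoff under Clear is 174.
Regret = 174 − 144 = 30.

30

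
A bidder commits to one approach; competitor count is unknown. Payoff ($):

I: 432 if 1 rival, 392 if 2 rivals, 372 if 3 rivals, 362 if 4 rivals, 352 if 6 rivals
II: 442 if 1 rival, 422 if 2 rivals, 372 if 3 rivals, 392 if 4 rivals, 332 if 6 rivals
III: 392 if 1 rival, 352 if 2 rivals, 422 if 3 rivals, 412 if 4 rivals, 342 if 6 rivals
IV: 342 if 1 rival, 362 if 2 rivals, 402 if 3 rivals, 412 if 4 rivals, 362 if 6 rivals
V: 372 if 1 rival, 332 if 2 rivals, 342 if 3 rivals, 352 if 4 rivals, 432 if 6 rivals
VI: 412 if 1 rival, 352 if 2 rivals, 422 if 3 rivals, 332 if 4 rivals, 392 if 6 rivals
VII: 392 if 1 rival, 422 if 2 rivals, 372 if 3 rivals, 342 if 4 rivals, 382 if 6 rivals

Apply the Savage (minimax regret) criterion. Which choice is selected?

VII

Column bests: 1 rival=442, 2 rivals=422, 3 rivals=422, 4 rivals=412, 6 rivals=432.
I regrets: 10, 30, 50, 50, 80 → max 80
II regrets: 0, 0, 50, 20, 100 → max 100
III regrets: 50, 70, 0, 0, 90 → max 90
IV regrets: 100, 60, 20, 0, 70 → max 100
V regrets: 70, 90, 80, 60, 0 → max 90
VI regrets: 30, 70, 0, 80, 40 → max 80
VII regrets: 50, 0, 50, 70, 50 → max 70
Smallest max regret = 70 → VII.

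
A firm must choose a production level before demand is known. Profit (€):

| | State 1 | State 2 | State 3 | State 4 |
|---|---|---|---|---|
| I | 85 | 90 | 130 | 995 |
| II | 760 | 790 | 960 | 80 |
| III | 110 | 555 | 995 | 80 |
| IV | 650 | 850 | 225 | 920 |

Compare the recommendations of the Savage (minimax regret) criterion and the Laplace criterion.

Column bests: State 1=760, State 2=850, State 3=995, State 4=995.
I regrets: 675, 760, 865, 0 → max 865
II regrets: 0, 60, 35, 915 → max 915
III regrets: 650, 295, 0, 915 → max 915
IV regrets: 110, 0, 770, 75 → max 770
Smallest max regret = 770 → IV.
Row averages: I=325, II=647.5, III=435, IV=661.25
Highest average = 661.25 → IV.

minimax regret → IV; laplace → IV (agree)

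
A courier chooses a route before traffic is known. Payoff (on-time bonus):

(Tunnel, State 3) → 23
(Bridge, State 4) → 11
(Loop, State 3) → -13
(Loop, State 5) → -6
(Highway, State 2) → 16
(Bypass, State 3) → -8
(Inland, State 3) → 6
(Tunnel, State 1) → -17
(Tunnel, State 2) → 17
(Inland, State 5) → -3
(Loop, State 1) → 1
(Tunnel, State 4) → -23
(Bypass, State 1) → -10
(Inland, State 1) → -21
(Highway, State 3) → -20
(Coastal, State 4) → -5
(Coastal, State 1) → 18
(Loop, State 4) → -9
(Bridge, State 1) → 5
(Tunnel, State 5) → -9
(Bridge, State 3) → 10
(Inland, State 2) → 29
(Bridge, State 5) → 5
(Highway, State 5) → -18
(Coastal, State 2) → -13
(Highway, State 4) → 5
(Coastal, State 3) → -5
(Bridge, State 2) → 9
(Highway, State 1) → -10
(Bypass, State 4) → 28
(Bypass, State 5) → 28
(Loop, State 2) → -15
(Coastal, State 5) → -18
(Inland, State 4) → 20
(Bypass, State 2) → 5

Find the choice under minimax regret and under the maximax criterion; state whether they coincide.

Column bests: State 1=18, State 2=29, State 3=23, State 4=28, State 5=28.
Loop regrets: 17, 44, 36, 37, 34 → max 44
Inland regrets: 39, 0, 17, 8, 31 → max 39
Tunnel regrets: 35, 12, 0, 51, 37 → max 51
Bypass regrets: 28, 24, 31, 0, 0 → max 31
Bridge regrets: 13, 20, 13, 17, 23 → max 23
Highway regrets: 28, 13, 43, 23, 46 → max 46
Coastal regrets: 0, 42, 28, 33, 46 → max 46
Smallest max regret = 23 → Bridge.
Row maxima: Loop=1, Inland=29, Tunnel=23, Bypass=28, Bridge=11, Highway=16, Coastal=18
Best best-case = 29 → Inland.

minimax regret → Bridge; maximax → Inland (disagree)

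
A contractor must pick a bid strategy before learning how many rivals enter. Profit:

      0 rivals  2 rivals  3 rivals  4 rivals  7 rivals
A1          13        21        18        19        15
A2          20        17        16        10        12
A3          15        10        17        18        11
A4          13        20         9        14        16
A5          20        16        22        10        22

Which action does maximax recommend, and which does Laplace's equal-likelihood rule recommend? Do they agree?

Row maxima: A1=21, A2=20, A3=18, A4=20, A5=22
Best best-case = 22 → A5.
Row averages: A1=17.2, A2=15, A3=14.2, A4=14.4, A5=18
Highest average = 18 → A5.

maximax → A5; laplace → A5 (agree)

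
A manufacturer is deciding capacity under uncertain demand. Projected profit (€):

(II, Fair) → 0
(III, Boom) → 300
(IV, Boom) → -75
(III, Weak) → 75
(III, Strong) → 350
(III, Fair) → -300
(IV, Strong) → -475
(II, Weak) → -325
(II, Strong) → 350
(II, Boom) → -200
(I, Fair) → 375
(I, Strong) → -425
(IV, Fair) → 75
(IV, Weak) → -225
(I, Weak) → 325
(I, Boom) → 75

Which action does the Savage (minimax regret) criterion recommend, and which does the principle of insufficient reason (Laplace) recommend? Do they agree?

Column bests: Weak=325, Fair=375, Strong=350, Boom=300.
I regrets: 0, 0, 775, 225 → max 775
II regrets: 650, 375, 0, 500 → max 650
III regrets: 250, 675, 0, 0 → max 675
IV regrets: 550, 300, 825, 375 → max 825
Smallest max regret = 650 → II.
Row averages: I=87.5, II=-43.75, III=106.25, IV=-175
Highest average = 106.25 → III.

minimax regret → II; laplace → III (disagree)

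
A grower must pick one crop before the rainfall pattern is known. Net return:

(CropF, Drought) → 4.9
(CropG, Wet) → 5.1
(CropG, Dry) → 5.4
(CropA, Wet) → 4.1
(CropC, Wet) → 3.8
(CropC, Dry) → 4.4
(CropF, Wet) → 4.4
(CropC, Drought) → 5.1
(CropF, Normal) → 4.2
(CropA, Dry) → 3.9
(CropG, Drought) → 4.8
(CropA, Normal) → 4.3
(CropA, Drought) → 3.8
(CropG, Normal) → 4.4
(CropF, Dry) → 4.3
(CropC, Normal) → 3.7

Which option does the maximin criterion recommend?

CropG

Row minima: CropA=3.8, CropG=4.4, CropF=4.2, CropC=3.7
Best worst-case = 4.4 → CropG.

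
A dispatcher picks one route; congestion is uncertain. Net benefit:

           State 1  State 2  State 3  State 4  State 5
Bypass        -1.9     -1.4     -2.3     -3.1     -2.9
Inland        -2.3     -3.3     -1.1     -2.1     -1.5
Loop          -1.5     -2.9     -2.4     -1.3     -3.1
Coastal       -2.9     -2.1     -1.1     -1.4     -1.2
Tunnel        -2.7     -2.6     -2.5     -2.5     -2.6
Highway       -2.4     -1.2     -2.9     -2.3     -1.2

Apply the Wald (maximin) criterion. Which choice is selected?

Tunnel

Row minima: Bypass=-3.1, Inland=-3.3, Loop=-3.1, Coastal=-2.9, Tunnel=-2.7, Highway=-2.9
Best worst-case = -2.7 → Tunnel.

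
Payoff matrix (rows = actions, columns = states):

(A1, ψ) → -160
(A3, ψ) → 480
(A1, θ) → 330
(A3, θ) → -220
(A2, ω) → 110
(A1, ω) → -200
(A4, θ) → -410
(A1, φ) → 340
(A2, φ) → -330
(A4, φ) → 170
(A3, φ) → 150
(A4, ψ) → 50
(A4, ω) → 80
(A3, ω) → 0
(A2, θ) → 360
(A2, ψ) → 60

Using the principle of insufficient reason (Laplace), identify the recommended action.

A3

Row averages: A1=77.5, A2=50, A3=102.5, A4=-27.5
Highest average = 102.5 → A3.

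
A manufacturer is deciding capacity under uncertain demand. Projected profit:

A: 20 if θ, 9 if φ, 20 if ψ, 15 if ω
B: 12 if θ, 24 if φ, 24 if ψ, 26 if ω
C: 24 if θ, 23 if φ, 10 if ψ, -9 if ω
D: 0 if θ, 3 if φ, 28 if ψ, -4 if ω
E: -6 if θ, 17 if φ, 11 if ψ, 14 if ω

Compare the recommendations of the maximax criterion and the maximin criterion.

maximax → D; maximin → B (disagree)

Row maxima: A=20, B=26, C=24, D=28, E=17
Best best-case = 28 → D.
Row minima: A=9, B=12, C=-9, D=-4, E=-6
Best worst-case = 12 → B.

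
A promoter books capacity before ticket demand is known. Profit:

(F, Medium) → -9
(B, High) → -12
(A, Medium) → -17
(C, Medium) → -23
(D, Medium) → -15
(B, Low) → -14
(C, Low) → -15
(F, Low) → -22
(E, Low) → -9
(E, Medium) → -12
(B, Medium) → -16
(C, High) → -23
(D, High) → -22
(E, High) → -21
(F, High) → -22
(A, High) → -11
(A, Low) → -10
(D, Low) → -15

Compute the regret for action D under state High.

Best payoff under High is -11.
Regret = -11 − (-22) = 11.

11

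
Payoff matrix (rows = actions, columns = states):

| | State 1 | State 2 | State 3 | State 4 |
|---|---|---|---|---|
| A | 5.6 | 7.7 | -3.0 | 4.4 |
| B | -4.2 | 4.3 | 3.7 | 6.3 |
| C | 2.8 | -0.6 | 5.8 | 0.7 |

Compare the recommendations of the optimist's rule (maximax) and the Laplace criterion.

Row maxima: A=7.7, B=6.3, C=5.8
Best best-case = 7.7 → A.
Row averages: A=3.675, B=2.525, C=2.175
Highest average = 3.675 → A.

maximax → A; laplace → A (agree)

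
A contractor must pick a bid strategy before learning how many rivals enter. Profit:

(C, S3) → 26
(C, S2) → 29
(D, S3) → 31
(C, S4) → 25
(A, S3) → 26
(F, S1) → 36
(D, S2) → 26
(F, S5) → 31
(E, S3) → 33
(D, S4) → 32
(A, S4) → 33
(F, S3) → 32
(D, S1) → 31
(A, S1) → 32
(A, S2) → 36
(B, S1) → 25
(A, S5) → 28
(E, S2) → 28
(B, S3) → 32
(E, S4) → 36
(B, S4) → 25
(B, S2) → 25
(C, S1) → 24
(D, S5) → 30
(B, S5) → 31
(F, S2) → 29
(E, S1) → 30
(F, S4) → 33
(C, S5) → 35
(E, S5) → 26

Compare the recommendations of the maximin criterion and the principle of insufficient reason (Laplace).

maximin → F; laplace → F (agree)

Row minima: A=26, B=25, C=24, D=26, E=26, F=29
Best worst-case = 29 → F.
Row averages: A=31, B=27.6, C=27.8, D=30, E=30.6, F=32.2
Highest average = 32.2 → F.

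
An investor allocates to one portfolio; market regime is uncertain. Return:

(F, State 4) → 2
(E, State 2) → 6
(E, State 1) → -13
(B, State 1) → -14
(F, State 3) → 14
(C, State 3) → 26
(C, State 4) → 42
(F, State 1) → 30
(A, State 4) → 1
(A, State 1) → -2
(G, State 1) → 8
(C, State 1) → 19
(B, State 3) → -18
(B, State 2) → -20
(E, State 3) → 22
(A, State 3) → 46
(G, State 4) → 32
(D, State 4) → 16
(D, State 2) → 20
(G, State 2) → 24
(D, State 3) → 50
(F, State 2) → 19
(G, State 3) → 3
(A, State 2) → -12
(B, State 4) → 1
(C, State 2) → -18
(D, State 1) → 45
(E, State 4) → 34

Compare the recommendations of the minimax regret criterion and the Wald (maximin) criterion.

Column bests: State 1=45, State 2=24, State 3=50, State 4=42.
A regrets: 47, 36, 4, 41 → max 47
B regrets: 59, 44, 68, 41 → max 68
C regrets: 26, 42, 24, 0 → max 42
D regrets: 0, 4, 0, 26 → max 26
E regrets: 58, 18, 28, 8 → max 58
F regrets: 15, 5, 36, 40 → max 40
G regrets: 37, 0, 47, 10 → max 47
Smallest max regret = 26 → D.
Row minima: A=-12, B=-20, C=-18, D=16, E=-13, F=2, G=3
Best worst-case = 16 → D.

minimax regret → D; maximin → D (agree)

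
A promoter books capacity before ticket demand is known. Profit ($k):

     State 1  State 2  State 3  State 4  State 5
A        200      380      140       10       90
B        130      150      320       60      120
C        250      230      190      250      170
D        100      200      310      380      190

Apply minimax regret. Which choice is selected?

C

Column bests: State 1=250, State 2=380, State 3=320, State 4=380, State 5=190.
A regrets: 50, 0, 180, 370, 100 → max 370
B regrets: 120, 230, 0, 320, 70 → max 320
C regrets: 0, 150, 130, 130, 20 → max 150
D regrets: 150, 180, 10, 0, 0 → max 180
Smallest max regret = 150 → C.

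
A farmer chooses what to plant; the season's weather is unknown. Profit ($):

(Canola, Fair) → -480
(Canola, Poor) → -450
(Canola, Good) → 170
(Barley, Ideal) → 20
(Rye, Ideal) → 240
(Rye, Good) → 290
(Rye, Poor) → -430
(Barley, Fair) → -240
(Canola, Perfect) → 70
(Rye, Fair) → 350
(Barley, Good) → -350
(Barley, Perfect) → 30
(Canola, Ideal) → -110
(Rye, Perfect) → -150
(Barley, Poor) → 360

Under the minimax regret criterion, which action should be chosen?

Column bests: Poor=360, Fair=350, Good=290, Ideal=240, Perfect=70.
Rye regrets: 790, 0, 0, 0, 220 → max 790
Canola regrets: 810, 830, 120, 350, 0 → max 830
Barley regrets: 0, 590, 640, 220, 40 → max 640
Smallest max regret = 640 → Barley.

Barley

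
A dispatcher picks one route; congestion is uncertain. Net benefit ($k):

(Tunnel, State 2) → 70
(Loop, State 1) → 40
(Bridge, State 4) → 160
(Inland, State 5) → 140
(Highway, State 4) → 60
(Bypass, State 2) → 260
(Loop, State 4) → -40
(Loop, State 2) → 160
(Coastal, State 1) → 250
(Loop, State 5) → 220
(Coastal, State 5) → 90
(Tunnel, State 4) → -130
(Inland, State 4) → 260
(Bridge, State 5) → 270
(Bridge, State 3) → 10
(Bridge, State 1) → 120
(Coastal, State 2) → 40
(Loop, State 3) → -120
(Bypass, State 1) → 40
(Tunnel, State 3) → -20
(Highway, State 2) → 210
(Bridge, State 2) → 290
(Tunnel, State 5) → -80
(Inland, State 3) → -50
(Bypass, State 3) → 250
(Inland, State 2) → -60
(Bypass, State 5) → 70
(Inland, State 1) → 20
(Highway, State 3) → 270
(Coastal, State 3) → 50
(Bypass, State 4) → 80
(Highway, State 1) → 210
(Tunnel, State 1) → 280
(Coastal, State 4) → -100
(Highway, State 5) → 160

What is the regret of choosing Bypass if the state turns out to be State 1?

Best payoff under State 1 is 280.
Regret = 280 − 40 = 240.

240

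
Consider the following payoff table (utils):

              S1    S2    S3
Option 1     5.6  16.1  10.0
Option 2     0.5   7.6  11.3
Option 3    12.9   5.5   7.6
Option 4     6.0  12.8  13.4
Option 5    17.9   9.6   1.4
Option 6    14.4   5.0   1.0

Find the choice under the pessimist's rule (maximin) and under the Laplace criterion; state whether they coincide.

maximin → Option 4; laplace → Option 4 (agree)

Row minima: Option 1=5.6, Option 2=0.5, Option 3=5.5, Option 4=6.0, Option 5=1.4, Option 6=1.0
Best worst-case = 6.0 → Option 4.
Row averages: Option 1=317/30, Option 2=97/15, Option 3=26/3, Option 4=161/15, Option 5=289/30, Option 6=6.8
Highest average = 161/15 → Option 4.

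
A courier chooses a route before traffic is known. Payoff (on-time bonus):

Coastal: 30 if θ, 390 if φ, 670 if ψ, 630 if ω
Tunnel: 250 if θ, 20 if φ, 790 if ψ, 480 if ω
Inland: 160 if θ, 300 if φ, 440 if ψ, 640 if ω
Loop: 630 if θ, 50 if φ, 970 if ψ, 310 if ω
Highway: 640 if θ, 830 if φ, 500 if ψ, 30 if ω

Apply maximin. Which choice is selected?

Row minima: Coastal=30, Tunnel=20, Inland=160, Loop=50, Highway=30
Best worst-case = 160 → Inland.

Inland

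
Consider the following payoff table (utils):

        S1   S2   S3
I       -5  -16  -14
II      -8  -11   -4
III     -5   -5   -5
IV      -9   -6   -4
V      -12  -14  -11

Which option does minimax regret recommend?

III

Column bests: S1=-5, S2=-5, S3=-4.
I regrets: 0, 11, 10 → max 11
II regrets: 3, 6, 0 → max 6
III regrets: 0, 0, 1 → max 1
IV regrets: 4, 1, 0 → max 4
V regrets: 7, 9, 7 → max 9
Smallest max regret = 1 → III.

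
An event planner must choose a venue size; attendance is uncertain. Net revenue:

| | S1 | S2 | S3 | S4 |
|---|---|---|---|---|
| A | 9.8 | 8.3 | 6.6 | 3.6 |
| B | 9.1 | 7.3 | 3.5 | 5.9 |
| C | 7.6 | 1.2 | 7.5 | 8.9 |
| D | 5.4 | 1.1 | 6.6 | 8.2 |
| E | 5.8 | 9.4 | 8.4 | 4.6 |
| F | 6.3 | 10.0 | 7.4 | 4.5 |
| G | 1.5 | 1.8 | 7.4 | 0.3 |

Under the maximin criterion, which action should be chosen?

Row minima: A=3.6, B=3.5, C=1.2, D=1.1, E=4.6, F=4.5, G=0.3
Best worst-case = 4.6 → E.

E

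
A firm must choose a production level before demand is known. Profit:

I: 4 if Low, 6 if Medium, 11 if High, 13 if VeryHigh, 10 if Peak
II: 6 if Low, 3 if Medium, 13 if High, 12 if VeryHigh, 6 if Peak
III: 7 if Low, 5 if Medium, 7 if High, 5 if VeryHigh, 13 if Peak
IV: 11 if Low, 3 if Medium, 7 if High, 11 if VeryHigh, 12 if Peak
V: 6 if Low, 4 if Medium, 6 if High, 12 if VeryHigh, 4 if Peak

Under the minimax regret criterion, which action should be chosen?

Column bests: Low=11, Medium=6, High=13, VeryHigh=13, Peak=13.
I regrets: 7, 0, 2, 0, 3 → max 7
II regrets: 5, 3, 0, 1, 7 → max 7
III regrets: 4, 1, 6, 8, 0 → max 8
IV regrets: 0, 3, 6, 2, 1 → max 6
V regrets: 5, 2, 7, 1, 9 → max 9
Smallest max regret = 6 → IV.

IV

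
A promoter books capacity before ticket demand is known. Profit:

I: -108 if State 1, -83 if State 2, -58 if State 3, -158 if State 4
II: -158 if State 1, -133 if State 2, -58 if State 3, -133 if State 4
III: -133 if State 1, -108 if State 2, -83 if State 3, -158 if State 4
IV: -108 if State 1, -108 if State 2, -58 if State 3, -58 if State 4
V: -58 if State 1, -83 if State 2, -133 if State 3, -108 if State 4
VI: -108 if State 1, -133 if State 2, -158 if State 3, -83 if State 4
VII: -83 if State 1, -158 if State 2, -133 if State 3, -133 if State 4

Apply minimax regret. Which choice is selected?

IV

Column bests: State 1=-58, State 2=-83, State 3=-58, State 4=-58.
I regrets: 50, 0, 0, 100 → max 100
II regrets: 100, 50, 0, 75 → max 100
III regrets: 75, 25, 25, 100 → max 100
IV regrets: 50, 25, 0, 0 → max 50
V regrets: 0, 0, 75, 50 → max 75
VI regrets: 50, 50, 100, 25 → max 100
VII regrets: 25, 75, 75, 75 → max 75
Smallest max regret = 50 → IV.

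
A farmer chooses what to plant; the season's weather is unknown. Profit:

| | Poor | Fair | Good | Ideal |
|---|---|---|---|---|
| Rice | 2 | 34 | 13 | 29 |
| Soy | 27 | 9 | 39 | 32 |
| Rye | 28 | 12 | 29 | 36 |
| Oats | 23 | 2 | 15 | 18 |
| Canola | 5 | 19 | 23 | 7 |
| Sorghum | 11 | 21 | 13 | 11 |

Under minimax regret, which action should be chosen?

Rye

Column bests: Poor=28, Fair=34, Good=39, Ideal=36.
Rice regrets: 26, 0, 26, 7 → max 26
Soy regrets: 1, 25, 0, 4 → max 25
Rye regrets: 0, 22, 10, 0 → max 22
Oats regrets: 5, 32, 24, 18 → max 32
Canola regrets: 23, 15, 16, 29 → max 29
Sorghum regrets: 17, 13, 26, 25 → max 26
Smallest max regret = 22 → Rye.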